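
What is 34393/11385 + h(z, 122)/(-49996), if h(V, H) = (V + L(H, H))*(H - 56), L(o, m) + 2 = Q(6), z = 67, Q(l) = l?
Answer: 833081159/284602230 ≈ 2.9272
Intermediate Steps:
L(o, m) = 4 (L(o, m) = -2 + 6 = 4)
h(V, H) = (-56 + H)*(4 + V) (h(V, H) = (V + 4)*(H - 56) = (4 + V)*(-56 + H) = (-56 + H)*(4 + V))
34393/11385 + h(z, 122)/(-49996) = 34393/11385 + (-224 - 56*67 + 4*122 + 122*67)/(-49996) = 34393*(1/11385) + (-224 - 3752 + 488 + 8174)*(-1/49996) = 34393/11385 + 4686*(-1/49996) = 34393/11385 - 2343/24998 = 833081159/284602230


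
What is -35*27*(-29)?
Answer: 27405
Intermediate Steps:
-35*27*(-29) = -945*(-29) = 27405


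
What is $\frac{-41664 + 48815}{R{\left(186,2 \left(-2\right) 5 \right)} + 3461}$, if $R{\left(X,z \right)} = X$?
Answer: $\frac{7151}{3647} \approx 1.9608$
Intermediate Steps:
$\frac{-41664 + 48815}{R{\left(186,2 \left(-2\right) 5 \right)} + 3461} = \frac{-41664 + 48815}{186 + 3461} = \frac{7151}{3647}$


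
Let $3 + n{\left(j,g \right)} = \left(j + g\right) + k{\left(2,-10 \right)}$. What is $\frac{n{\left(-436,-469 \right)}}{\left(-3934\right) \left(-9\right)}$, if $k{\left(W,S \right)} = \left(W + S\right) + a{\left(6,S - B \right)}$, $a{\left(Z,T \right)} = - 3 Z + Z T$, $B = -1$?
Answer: $- \frac{494}{17703} \approx -0.027905$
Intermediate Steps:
$a{\left(Z,T \right)} = - 3 Z + T Z$
$k{\left(W,S \right)} = -12 + W + 7 S$ ($k{\left(W,S \right)} = \left(W + S\right) + 6 \left(-3 + \left(S - -1\right)\right) = \left(S + W\right) + 6 \left(-3 + \left(S + 1\right)\right) = \left(S + W\right) + 6 \left(-3 + \left(1 + S\right)\right) = \left(S + W\right) + 6 \left(-2 + S\right) = \left(S + W\right) + \left(-12 + 6 S\right) = -12 + W + 7 S$)
$n{\left(j,g \right)} = -83 + g + j$ ($n{\left(j,g \right)} = -3 + \left(\left(j + g\right) + \left(-12 + 2 + 7 \left(-10\right)\right)\right) = -3 - \left(80 - g - j\right) = -3 + \left(-80 + g + j\right) = -83 + g + j$)
$\frac{n{\left(-436,-469 \right)}}{\left(-3934\right) \left(-9\right)} = \frac{-83 - 469 - 436}{\left(-3934\right) \left(-9\right)} = - \frac{988}{35406} = \left(-988\right) \frac{1}{35406} = - \frac{494}{17703}$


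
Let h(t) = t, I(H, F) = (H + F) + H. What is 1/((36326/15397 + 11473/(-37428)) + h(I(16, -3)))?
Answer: 576278916/17895048311 ≈ 0.032203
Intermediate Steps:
I(H, F) = F + 2*H (I(H, F) = (F + H) + H = F + 2*H)
1/((36326/15397 + 11473/(-37428)) + h(I(16, -3))) = 1/((36326/15397 + 11473/(-37428)) + (-3 + 2*16)) = 1/((36326*(1/15397) + 11473*(-1/37428)) + (-3 + 32)) = 1/((36326/15397 - 11473/37428) + 29) = 1/(1182959747/576278916 + 29) = 1/(17895048311/576278916) = 576278916/17895048311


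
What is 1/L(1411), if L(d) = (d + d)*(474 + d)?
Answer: 1/5319470 ≈ 1.8799e-7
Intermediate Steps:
L(d) = 2*d*(474 + d) (L(d) = (2*d)*(474 + d) = 2*d*(474 + d))
1/L(1411) = 1/(2*1411*(474 + 1411)) = 1/(2*1411*1885) = 1/5319470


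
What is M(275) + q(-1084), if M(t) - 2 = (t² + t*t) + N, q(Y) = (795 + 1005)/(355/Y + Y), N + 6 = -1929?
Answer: 175506893087/1175411 ≈ 1.4932e+5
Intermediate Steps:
N = -1935 (N = -6 - 1929 = -1935)
q(Y) = 1800/(Y + 355/Y)
M(t) = -1933 + 2*t² (M(t) = 2 + ((t² + t*t) - 1935) = 2 + ((t² + t²) - 1935) = 2 + (2*t² - 1935) = 2 + (-1935 + 2*t²) = -1933 + 2*t²)
M(275) + q(-1084) = (-1933 + 2*275²) + 1800*(-1084)/(355 + (-1084)²) = (-1933 + 2*75625) + 1800*(-1084)/(355 + 1175056) = (-1933 + 151250) + 1800*(-1084)/1175411 = 149317 + 1800*(-1084)*(1/1175411) = 149317 - 1951200/1175411 = 175506893087/1175411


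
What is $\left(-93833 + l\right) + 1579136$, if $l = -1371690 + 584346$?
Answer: $697959$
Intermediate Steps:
$l = -787344$
$\left(-93833 + l\right) + 1579136 = \left(-93833 - 787344\right) + 1579136 = -881177 + 1579136 = 697959$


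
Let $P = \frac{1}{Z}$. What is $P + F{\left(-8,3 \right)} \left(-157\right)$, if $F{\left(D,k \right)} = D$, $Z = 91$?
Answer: $\frac{114297}{91} \approx 1256.0$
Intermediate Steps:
$P = \frac{1}{91} \approx 0.010989$
$P + F{\left(-8,3 \right)} \left(-157\right) = \frac{1}{91} - -1256 = \frac{1}{91} + 1256 = \frac{114297}{91}$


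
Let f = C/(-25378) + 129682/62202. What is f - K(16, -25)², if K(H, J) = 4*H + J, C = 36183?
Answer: -171425209189/112754454 ≈ -1520.3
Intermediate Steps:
K(H, J) = J + 4*H
f = 74315345/112754454 (f = 36183/(-25378) + 129682/62202 = 36183*(-1/25378) + 129682*(1/62202) = -36183/25378 + 9263/4443 = 74315345/112754454 ≈ 0.65909)
f - K(16, -25)² = 74315345/112754454 - (-25 + 4*16)² = 74315345/112754454 - (-25 + 64)² = 74315345/112754454 - 1*39² = 74315345/112754454 - 1*1521 = 74315345/112754454 - 1521 = -171425209189/112754454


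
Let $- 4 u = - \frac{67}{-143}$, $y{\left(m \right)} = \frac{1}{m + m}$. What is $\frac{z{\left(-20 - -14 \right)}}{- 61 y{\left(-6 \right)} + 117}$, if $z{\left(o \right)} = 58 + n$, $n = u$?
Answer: $\frac{339}{715} \approx 0.47413$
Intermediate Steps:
$y{\left(m \right)} = \frac{1}{2 m}$
$u = - \frac{67}{572}$ ($u = - \frac{\left(-67\right) \frac{1}{-143}}{4} = - \frac{\left(-67\right) \left(- \frac{1}{143}\right)}{4} = \left(- \frac{1}{4}\right) \frac{67}{143} = - \frac{67}{572} \approx -0.11713$)
$n = - \frac{67}{572} \approx -0.11713$
$z{\left(o \right)} = \frac{33109}{572}$ ($z{\left(o \right)} = 58 - \frac{67}{572} = \frac{33109}{572}$)
$\frac{z{\left(-20 - -14 \right)}}{- 61 y{\left(-6 \right)} + 117} = \frac{33109}{572 \left(- 61 \frac{1}{2 \left(-6\right)} + 117\right)} = \frac{33109}{572 \left(- 61 \cdot \frac{1}{2} \left(- \frac{1}{6}\right) + 117\right)} = \frac{33109}{572 \left(\left(-61\right) \left(- \frac{1}{12}\right) + 117\right)} = \frac{33109}{572 \left(\frac{61}{12} + 117\right)} = \frac{33109}{572 \cdot \frac{1465}{12}} = \frac{33109}{572} \cdot \frac{12}{1465} = \frac{339}{715}$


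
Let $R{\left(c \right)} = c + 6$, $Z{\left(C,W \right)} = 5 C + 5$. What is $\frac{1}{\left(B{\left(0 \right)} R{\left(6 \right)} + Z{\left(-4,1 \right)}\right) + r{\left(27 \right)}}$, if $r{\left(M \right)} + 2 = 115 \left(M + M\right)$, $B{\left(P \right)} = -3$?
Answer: $\frac{1}{6157} \approx 0.00016242$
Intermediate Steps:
$Z{\left(C,W \right)} = 5 + 5 C$
$R{\left(c \right)} = 6 + c$
$r{\left(M \right)} = -2 + 230 M$ ($r{\left(M \right)} = -2 + 115 \left(M + M\right) = -2 + 115 \cdot 2 M = -2 + 230 M$)
$\frac{1}{\left(B{\left(0 \right)} R{\left(6 \right)} + Z{\left(-4,1 \right)}\right) + r{\left(27 \right)}} = \frac{1}{\left(- 3 \left(6 + 6\right) + \left(5 + 5 \left(-4\right)\right)\right) + \left(-2 + 230 \cdot 27\right)} = \frac{1}{\left(\left(-3\right) 12 + \left(5 - 20\right)\right) + \left(-2 + 6210\right)} = \frac{1}{\left(-36 - 15\right) + 6208} = \frac{1}{-51 + 6208} = \frac{1}{6157}$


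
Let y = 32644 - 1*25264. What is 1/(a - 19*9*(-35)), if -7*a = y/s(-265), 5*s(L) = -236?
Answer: 413/2481030 ≈ 0.00016646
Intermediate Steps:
y = 7380 (y = 32644 - 25264 = 7380)
s(L) = -236/5 (s(L) = (1/5)*(-236) = -236/5)
a = 9225/413 (a = -7380/(7*(-236/5)) = -7380*(-5)/(7*236) = -1/7*(-9225/59) = 9225/413 ≈ 22.337)
1/(a - 19*9*(-35)) = 1/(9225/413 - 19*9*(-35)) = 1/(9225/413 - 171*(-35)) = 1/(9225/413 + 5985) = 1/(2481030/413) = 413/2481030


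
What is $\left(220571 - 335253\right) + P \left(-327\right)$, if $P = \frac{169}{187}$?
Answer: $- \frac{21500797}{187} \approx -1.1498 \cdot 10^{5}$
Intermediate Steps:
$P = \frac{169}{187}$ ($P = 169 \cdot \frac{1}{187} = \frac{169}{187} \approx 0.90374$)
$\left(220571 - 335253\right) + P \left(-327\right) = \left(220571 - 335253\right) + \frac{169}{187} \left(-327\right) = -114682 - \frac{55263}{187} = - \frac{21500797}{187}$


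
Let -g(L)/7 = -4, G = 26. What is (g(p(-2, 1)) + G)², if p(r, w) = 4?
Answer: 2916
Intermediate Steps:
g(L) = 28 (g(L) = -7*(-4) = 28)
(g(p(-2, 1)) + G)² = (28 + 26)² = 54² = 2916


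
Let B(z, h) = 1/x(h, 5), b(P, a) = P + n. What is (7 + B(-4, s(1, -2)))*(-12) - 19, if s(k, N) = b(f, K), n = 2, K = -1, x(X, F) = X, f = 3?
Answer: -527/5 ≈ -105.40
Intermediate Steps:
b(P, a) = 2 + P (b(P, a) = P + 2 = 2 + P)
s(k, N) = 5 (s(k, N) = 2 + 3 = 5)
B(z, h) = 1/h
(7 + B(-4, s(1, -2)))*(-12) - 19 = (7 + 1/5)*(-12) - 19 = (7 + ⅕)*(-12) - 19 = (36/5)*(-12) - 19 = -432/5 - 19 = -527/5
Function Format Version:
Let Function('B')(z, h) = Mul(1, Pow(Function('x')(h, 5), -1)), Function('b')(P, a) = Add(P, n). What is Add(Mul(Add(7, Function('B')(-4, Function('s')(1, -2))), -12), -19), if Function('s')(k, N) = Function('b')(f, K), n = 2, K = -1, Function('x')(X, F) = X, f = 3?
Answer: Rational(-527, 5) ≈ -105.40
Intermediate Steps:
Function('b')(P, a) = Add(2, P) (Function('b')(P, a) = Add(P, 2) = Add(2, P))
Function('s')(k, N) = 5 (Function('s')(k, N) = Add(2, 3) = 5)
Function('B')(z, h) = Pow(h, -1) (Function('B')(z, h) = Mul(1, Pow(h, -1)) = Pow(h, -1))
Add(Mul(Add(7, Function('B')(-4, Function('s')(1, -2))), -12), -19) = Add(Mul(Add(7, Pow(5, -1)), -12), -19) = Add(Mul(Add(7, Rational(1, 5)), -12), -19) = Add(Mul(Rational(36, 5), -12), -19) = Add(Rational(-432, 5), -19) = Rational(-527, 5)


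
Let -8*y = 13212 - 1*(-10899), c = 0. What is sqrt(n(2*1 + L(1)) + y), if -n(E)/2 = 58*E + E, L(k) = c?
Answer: I*sqrt(51998)/4 ≈ 57.008*I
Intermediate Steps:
L(k) = 0
y = -24111/8 (y = -(13212 - 1*(-10899))/8 = -(13212 + 10899)/8 = -1/8*24111 = -24111/8 ≈ -3013.9)
n(E) = -118*E (n(E) = -2*(58*E + E) = -118*E)
sqrt(n(2*1 + L(1)) + y) = sqrt(-118*(2*1 + 0) - 24111/8) = sqrt(-118*(2 + 0) - 24111/8) = sqrt(-118*2 - 24111/8) = sqrt(-236 - 24111/8) = sqrt(-25999/8) = I*sqrt(51998)/4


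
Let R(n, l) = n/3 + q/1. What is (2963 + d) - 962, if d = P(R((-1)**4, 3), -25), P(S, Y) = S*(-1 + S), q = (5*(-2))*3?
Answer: 26197/9 ≈ 2910.8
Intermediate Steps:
q = -30 (q = -10*3 = -30)
R(n, l) = -30 + n/3 (R(n, l) = n/3 - 30/1 = n*(1/3) - 30*1 = n/3 - 30 = -30 + n/3)
d = 8188/9 (d = (-30 + (1/3)*(-1)**4)*(-1 + (-30 + (1/3)*(-1)**4)) = (-30 + (1/3)*1)*(-1 + (-30 + (1/3)*1)) = (-30 + 1/3)*(-1 + (-30 + 1/3)) = -89*(-1 - 89/3)/3 = -89/3*(-92/3) = 8188/9 ≈ 909.78)
(2963 + d) - 962 = (2963 + 8188/9) - 962 = 34855/9 - 962 = 26197/9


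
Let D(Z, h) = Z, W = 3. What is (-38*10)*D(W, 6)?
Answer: -1140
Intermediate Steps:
(-38*10)*D(W, 6) = -38*10*3 = -380*3 = -1140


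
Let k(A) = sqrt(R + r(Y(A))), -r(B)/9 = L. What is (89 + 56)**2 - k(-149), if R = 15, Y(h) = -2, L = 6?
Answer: 21025 - I*sqrt(39) ≈ 21025.0 - 6.245*I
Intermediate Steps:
r(B) = -54 (r(B) = -9*6 = -54)
k(A) = I*sqrt(39) (k(A) = sqrt(15 - 54) = sqrt(-39) = I*sqrt(39))
(89 + 56)**2 - k(-149) = (89 + 56)**2 - I*sqrt(39) = 145**2 - I*sqrt(39) = 21025 - I*sqrt(39)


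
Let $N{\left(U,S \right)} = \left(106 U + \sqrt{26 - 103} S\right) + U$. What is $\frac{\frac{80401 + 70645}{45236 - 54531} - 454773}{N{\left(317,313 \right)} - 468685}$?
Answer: $\frac{1837871564972046}{1757024725739855} + \frac{1323134283353 i \sqrt{77}}{1757024725739855} \approx 1.046 + 0.006608 i$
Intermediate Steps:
$N{\left(U,S \right)} = 107 U + i S \sqrt{77}$ ($N{\left(U,S \right)} = \left(106 U + \sqrt{-77} S\right) + U = \left(106 U + i \sqrt{77} S\right) + U = \left(106 U + i S \sqrt{77}\right) + U = 107 U + i S \sqrt{77}$)
$\frac{\frac{80401 + 70645}{45236 - 54531} - 454773}{N{\left(317,313 \right)} - 468685} = \frac{\frac{80401 + 70645}{45236 - 54531} - 454773}{\left(107 \cdot 317 + i 313 \sqrt{77}\right) - 468685} = \frac{\frac{151046}{-9295} - 454773}{\left(33919 + 313 i \sqrt{77}\right) - 468685} = \frac{151046 \left(- \frac{1}{9295}\right) - 454773}{-434766 + 313 i \sqrt{77}} = \frac{- \frac{151046}{9295} - 454773}{-434766 + 313 i \sqrt{77}} = - \frac{4227266081}{9295 \left(-434766 + 313 i \sqrt{77}\right)}$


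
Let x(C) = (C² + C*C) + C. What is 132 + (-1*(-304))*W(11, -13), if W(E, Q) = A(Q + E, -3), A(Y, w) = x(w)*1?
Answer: 4692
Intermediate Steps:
x(C) = C + 2*C² (x(C) = (C² + C²) + C = 2*C² + C = C + 2*C²)
A(Y, w) = w*(1 + 2*w) (A(Y, w) = (w*(1 + 2*w))*1 = w*(1 + 2*w))
W(E, Q) = 15 (W(E, Q) = -3*(1 + 2*(-3)) = -3*(1 - 6) = -3*(-5) = 15)
132 + (-1*(-304))*W(11, -13) = 132 - 1*(-304)*15 = 132 + 304*15 = 132 + 4560 = 4692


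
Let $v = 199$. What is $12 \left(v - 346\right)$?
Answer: $-1764$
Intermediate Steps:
$12 \left(v - 346\right) = 12 \left(199 - 346\right) = 12 \left(-147\right) = -1764$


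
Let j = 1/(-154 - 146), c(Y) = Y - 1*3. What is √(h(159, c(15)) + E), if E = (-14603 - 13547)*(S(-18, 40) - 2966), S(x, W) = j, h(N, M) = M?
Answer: √3005748210/6 ≈ 9137.5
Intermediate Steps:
c(Y) = -3 + Y (c(Y) = Y - 3 = -3 + Y)
j = -1/300 (j = 1/(-300) = -1/300 ≈ -0.0033333)
S(x, W) = -1/300
E = 500957963/6 (E = (-14603 - 13547)*(-1/300 - 2966) = -28150*(-889801/300) = 500957963/6 ≈ 8.3493e+7)
√(h(159, c(15)) + E) = √((-3 + 15) + 500957963/6) = √(12 + 500957963/6) = √(500958035/6) = √3005748210/6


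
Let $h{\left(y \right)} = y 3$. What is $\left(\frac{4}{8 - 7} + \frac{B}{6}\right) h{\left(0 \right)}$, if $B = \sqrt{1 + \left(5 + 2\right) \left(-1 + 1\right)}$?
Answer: $0$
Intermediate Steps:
$h{\left(y \right)} = 3 y$
$B = 1$ ($B = \sqrt{1 + 7 \cdot 0} = \sqrt{1 + 0} = \sqrt{1} = 1$)
$\left(\frac{4}{8 - 7} + \frac{B}{6}\right) h{\left(0 \right)} = \left(\frac{4}{8 - 7} + 1 \cdot \frac{1}{6}\right) 3 \cdot 0 = \left(\frac{4}{8 - 7} + 1 \cdot \frac{1}{6}\right) 0 = \left(\frac{4}{1} + \frac{1}{6}\right) 0 = \left(4 \cdot 1 + \frac{1}{6}\right) 0 = \left(4 + \frac{1}{6}\right) 0 = \frac{25}{6} \cdot 0 = 0$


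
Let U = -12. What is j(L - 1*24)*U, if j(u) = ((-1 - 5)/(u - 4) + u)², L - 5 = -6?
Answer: -6203532/841 ≈ -7376.4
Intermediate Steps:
L = -1 (L = 5 - 6 = -1)
j(u) = (u - 6/(-4 + u))² (j(u) = (-6/(-4 + u) + u)² = (u - 6/(-4 + u))²)
j(L - 1*24)*U = ((6 - (-1 - 1*24)² + 4*(-1 - 1*24))²/(-4 + (-1 - 1*24))²)*(-12) = ((6 - (-1 - 24)² + 4*(-1 - 24))²/(-4 + (-1 - 24))²)*(-12) = ((6 - 1*(-25)² + 4*(-25))²/(-4 - 25)²)*(-12) = ((6 - 1*625 - 100)²/(-29)²)*(-12) = ((6 - 625 - 100)²/841)*(-12) = ((1/841)*(-719)²)*(-12) = ((1/841)*516961)*(-12) = (516961/841)*(-12) = -6203532/841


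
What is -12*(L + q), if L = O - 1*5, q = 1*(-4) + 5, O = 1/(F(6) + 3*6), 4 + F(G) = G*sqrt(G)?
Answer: 282/5 - 18*sqrt(6)/5 ≈ 47.582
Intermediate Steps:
F(G) = -4 + G**(3/2) (F(G) = -4 + G*sqrt(G) = -4 + G**(3/2))
O = 1/(14 + 6*sqrt(6)) (O = 1/((-4 + 6**(3/2)) + 3*6) = 1/((-4 + 6*sqrt(6)) + 18) = 1/(14 + 6*sqrt(6)) ≈ 0.034847)
q = 1 (q = -4 + 5 = 1)
L = -57/10 + 3*sqrt(6)/10 (L = (-7/10 + 3*sqrt(6)/10) - 1*5 = (-7/10 + 3*sqrt(6)/10) - 5 = -57/10 + 3*sqrt(6)/10 ≈ -4.9652)
-12*(L + q) = -12*((-57/10 + 3*sqrt(6)/10) + 1) = -12*(-47/10 + 3*sqrt(6)/10) = 282/5 - 18*sqrt(6)/5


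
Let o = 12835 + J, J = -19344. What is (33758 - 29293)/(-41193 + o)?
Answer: -4465/47702 ≈ -0.093602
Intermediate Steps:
o = -6509 (o = 12835 - 19344 = -6509)
(33758 - 29293)/(-41193 + o) = (33758 - 29293)/(-41193 - 6509) = 4465/(-47702) = 4465*(-1/47702) = -4465/47702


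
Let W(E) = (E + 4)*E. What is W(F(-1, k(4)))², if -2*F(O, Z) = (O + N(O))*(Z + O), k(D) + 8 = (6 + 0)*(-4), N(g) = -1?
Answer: 915849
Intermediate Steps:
k(D) = -32 (k(D) = -8 + (6 + 0)*(-4) = -8 + 6*(-4) = -8 - 24 = -32)
F(O, Z) = -(-1 + O)*(O + Z)/2 (F(O, Z) = -(O - 1)*(Z + O)/2 = -(-1 + O)*(O + Z)/2)
W(E) = E*(4 + E) (W(E) = (4 + E)*E = E*(4 + E))
W(F(-1, k(4)))² = (((½)*(-1) + (½)*(-32) - ½*(-1)² - ½*(-1)*(-32))*(4 + ((½)*(-1) + (½)*(-32) - ½*(-1)² - ½*(-1)*(-32))))² = ((-½ - 16 - ½*1 - 16)*(4 + (-½ - 16 - ½*1 - 16)))² = ((-½ - 16 - ½ - 16)*(4 + (-½ - 16 - ½ - 16)))² = (-33*(4 - 33))² = (-33*(-29))² = 957² = 915849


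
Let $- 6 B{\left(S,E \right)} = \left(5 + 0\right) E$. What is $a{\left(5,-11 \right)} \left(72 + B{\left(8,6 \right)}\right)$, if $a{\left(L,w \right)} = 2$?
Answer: $134$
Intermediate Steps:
$B{\left(S,E \right)} = - \frac{5 E}{6}$ ($B{\left(S,E \right)} = - \frac{\left(5 + 0\right) E}{6} = - \frac{5 E}{6}$)
$a{\left(5,-11 \right)} \left(72 + B{\left(8,6 \right)}\right) = 2 \left(72 - 5\right) = 2 \cdot 67 = 134$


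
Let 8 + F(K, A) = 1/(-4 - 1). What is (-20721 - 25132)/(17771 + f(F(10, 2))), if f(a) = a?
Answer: -229265/88814 ≈ -2.5814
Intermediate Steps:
F(K, A) = -41/5 (F(K, A) = -8 + 1/(-4 - 1) = -8 + 1/(-5) = -8 - ⅕ = -41/5)
(-20721 - 25132)/(17771 + f(F(10, 2))) = (-20721 - 25132)/(17771 - 41/5) = -45853/88814/5 = -45853*5/88814 = -229265/88814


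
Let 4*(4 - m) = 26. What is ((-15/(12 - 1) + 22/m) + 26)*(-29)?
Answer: -25259/55 ≈ -459.25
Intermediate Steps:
m = -5/2 (m = 4 - ¼*26 = 4 - 13/2 = -5/2 ≈ -2.5000)
((-15/(12 - 1) + 22/m) + 26)*(-29) = ((-15/(12 - 1) + 22/(-5/2)) + 26)*(-29) = ((-15/11 + 22*(-⅖)) + 26)*(-29) = ((-15*1/11 - 44/5) + 26)*(-29) = ((-15/11 - 44/5) + 26)*(-29) = (-559/55 + 26)*(-29) = (871/55)*(-29) = -25259/55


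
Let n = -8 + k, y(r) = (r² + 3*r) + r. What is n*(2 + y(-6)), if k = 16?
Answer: 112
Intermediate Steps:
y(r) = r² + 4*r
n = 8 (n = -8 + 16 = 8)
n*(2 + y(-6)) = 8*(2 - 6*(4 - 6)) = 8*(2 - 6*(-2)) = 8*(2 + 12) = 8*14 = 112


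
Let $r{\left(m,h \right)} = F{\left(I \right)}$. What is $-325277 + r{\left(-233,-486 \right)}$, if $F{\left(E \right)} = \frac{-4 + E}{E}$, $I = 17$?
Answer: $- \frac{5529696}{17} \approx -3.2528 \cdot 10^{5}$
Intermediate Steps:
$F{\left(E \right)} = \frac{-4 + E}{E}$
$r{\left(m,h \right)} = \frac{13}{17}$ ($r{\left(m,h \right)} = \frac{-4 + 17}{17} = \frac{1}{17} \cdot 13 = \frac{13}{17}$)
$-325277 + r{\left(-233,-486 \right)} = -325277 + \frac{13}{17} = - \frac{5529696}{17}$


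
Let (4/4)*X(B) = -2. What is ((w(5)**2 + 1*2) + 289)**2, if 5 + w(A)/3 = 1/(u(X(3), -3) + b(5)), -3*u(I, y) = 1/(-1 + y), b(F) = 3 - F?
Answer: 89460810000/279841 ≈ 3.1968e+5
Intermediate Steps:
X(B) = -2
u(I, y) = -1/(3*(-1 + y))
w(A) = -381/23 (w(A) = -15 + 3/(-1/(-3 + 3*(-3)) + (3 - 1*5)) = -15 + 3/(-1/(-3 - 9) + (3 - 5)) = -15 + 3/(-1/(-12) - 2) = -15 + 3/(-1*(-1/12) - 2) = -15 + 3/(1/12 - 2) = -15 + 3/(-23/12) = -15 + 3*(-12/23) = -15 - 36/23 = -381/23)
((w(5)**2 + 1*2) + 289)**2 = (((-381/23)**2 + 1*2) + 289)**2 = ((145161/529 + 2) + 289)**2 = (146219/529 + 289)**2 = (299100/529)**2 = 89460810000/279841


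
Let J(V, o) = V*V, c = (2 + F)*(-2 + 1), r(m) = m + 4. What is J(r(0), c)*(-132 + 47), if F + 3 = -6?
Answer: -1360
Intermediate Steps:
F = -9 (F = -3 - 6 = -9)
r(m) = 4 + m
c = 7 (c = (2 - 9)*(-2 + 1) = -7*(-1) = 7)
J(V, o) = V²
J(r(0), c)*(-132 + 47) = (4 + 0)²*(-132 + 47) = 4²*(-85) = 16*(-85) = -1360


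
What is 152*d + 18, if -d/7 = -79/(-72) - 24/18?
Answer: 2423/9 ≈ 269.22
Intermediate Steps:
d = 119/72 (d = -7*(-79/(-72) - 24/18) = -7*(-79*(-1/72) - 24*1/18) = -7*(79/72 - 4/3) = -7*(-17/72) = 119/72 ≈ 1.6528)
152*d + 18 = 152*(119/72) + 18 = 2261/9 + 18 = 2423/9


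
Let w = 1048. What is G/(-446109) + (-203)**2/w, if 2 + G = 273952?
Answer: 18096606181/467522232 ≈ 38.707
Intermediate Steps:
G = 273950 (G = -2 + 273952 = 273950)
G/(-446109) + (-203)**2/w = 273950/(-446109) + (-203)**2/1048 = 273950*(-1/446109) + 41209*(1/1048) = -273950/446109 + 41209/1048 = 18096606181/467522232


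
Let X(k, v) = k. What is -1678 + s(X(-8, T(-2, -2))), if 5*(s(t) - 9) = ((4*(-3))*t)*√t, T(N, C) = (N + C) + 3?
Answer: -1669 + 192*I*√2/5 ≈ -1669.0 + 54.306*I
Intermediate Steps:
T(N, C) = 3 + C + N (T(N, C) = (C + N) + 3 = 3 + C + N)
s(t) = 9 - 12*t^(3/2)/5 (s(t) = 9 + (((4*(-3))*t)*√t)/5 = 9 + ((-12*t)*√t)/5 = 9 + (-12*t^(3/2))/5 = 9 - 12*t^(3/2)/5)
-1678 + s(X(-8, T(-2, -2))) = -1678 + (9 - (-192)*I*√2/5) = -1678 + (9 + 192*I*√2/5) = -1669 + 192*I*√2/5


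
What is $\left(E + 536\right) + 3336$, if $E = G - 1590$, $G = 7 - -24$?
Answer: $2313$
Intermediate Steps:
$G = 31$ ($G = 7 + 24 = 31$)
$E = -1559$ ($E = 31 - 1590 = -1559$)
$\left(E + 536\right) + 3336 = \left(-1559 + 536\right) + 3336 = -1023 + 3336 = 2313$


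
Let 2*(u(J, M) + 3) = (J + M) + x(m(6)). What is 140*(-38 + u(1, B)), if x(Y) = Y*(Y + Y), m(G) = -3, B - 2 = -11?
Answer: -5040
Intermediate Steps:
B = -9 (B = 2 - 11 = -9)
x(Y) = 2*Y² (x(Y) = Y*(2*Y) = 2*Y²)
u(J, M) = 6 + J/2 + M/2 (u(J, M) = -3 + ((J + M) + 2*(-3)²)/2 = -3 + ((J + M) + 2*9)/2 = -3 + ((J + M) + 18)/2 = -3 + (18 + J + M)/2 = -3 + (9 + J/2 + M/2) = 6 + J/2 + M/2)
140*(-38 + u(1, B)) = 140*(-38 + (6 + (½)*1 + (½)*(-9))) = 140*(-38 + (6 + ½ - 9/2)) = 140*(-38 + 2) = 140*(-36) = -5040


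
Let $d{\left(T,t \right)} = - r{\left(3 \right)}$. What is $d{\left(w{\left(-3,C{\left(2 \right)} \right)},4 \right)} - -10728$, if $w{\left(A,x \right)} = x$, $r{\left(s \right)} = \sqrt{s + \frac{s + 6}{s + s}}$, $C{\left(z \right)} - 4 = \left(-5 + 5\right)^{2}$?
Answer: $10728 - \frac{3 \sqrt{2}}{2} \approx 10726.0$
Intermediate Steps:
$C{\left(z \right)} = 4$ ($C{\left(z \right)} = 4 + \left(-5 + 5\right)^{2} = 4 + 0^{2} = 4 + 0 = 4$)
$r{\left(s \right)} = \sqrt{s + \frac{6 + s}{2 s}}$
$d{\left(T,t \right)} = - \frac{3 \sqrt{2}}{2}$ ($d{\left(T,t \right)} = - \frac{\sqrt{2 + 4 \cdot 3 + \frac{12}{3}}}{2} = - \frac{\sqrt{2 + 12 + 12 \cdot \frac{1}{3}}}{2} = - \frac{\sqrt{2 + 12 + 4}}{2} = - \frac{\sqrt{18}}{2} = - \frac{3 \sqrt{2}}{2}$)
$d{\left(w{\left(-3,C{\left(2 \right)} \right)},4 \right)} - -10728 = - \frac{3 \sqrt{2}}{2} - -10728 = - \frac{3 \sqrt{2}}{2} + 10728 = 10728 - \frac{3 \sqrt{2}}{2}$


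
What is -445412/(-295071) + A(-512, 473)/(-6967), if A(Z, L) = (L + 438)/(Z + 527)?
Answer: 5142107931/3426266095 ≈ 1.5008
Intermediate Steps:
A(Z, L) = (438 + L)/(527 + Z)
-445412/(-295071) + A(-512, 473)/(-6967) = -445412/(-295071) + ((438 + 473)/(527 - 512))/(-6967) = -445412*(-1/295071) + (911/15)*(-1/6967) = 445412/295071 + ((1/15)*911)*(-1/6967) = 445412/295071 + (911/15)*(-1/6967) = 445412/295071 - 911/104505 = 5142107931/3426266095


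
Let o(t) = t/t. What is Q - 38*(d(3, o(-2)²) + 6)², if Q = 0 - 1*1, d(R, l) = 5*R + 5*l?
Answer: -25689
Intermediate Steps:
o(t) = 1
Q = -1 (Q = 0 - 1 = -1)
Q - 38*(d(3, o(-2)²) + 6)² = -1 - 38*((5*3 + 5*1²) + 6)² = -1 - 38*((15 + 5*1) + 6)² = -1 - 38*((15 + 5) + 6)² = -1 - 38*(20 + 6)² = -1 - 38*26² = -1 - 38*676 = -1 - 25688 = -25689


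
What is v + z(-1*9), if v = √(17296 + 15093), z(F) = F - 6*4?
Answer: -33 + 7*√661 ≈ 146.97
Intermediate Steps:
z(F) = -24 + F (z(F) = F - 1*24 = F - 24 = -24 + F)
v = 7*√661 (v = √32389 = 7*√661 ≈ 179.97)
v + z(-1*9) = 7*√661 + (-24 - 1*9) = 7*√661 + (-24 - 9) = 7*√661 - 33 = -33 + 7*√661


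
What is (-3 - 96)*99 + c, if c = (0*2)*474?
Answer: -9801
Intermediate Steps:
c = 0 (c = 0*474 = 0)
(-3 - 96)*99 + c = (-3 - 96)*99 + 0 = -99*99 + 0 = -9801 + 0 = -9801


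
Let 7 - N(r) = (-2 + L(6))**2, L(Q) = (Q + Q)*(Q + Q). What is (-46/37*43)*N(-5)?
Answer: 39870546/37 ≈ 1.0776e+6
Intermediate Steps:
L(Q) = 4*Q**2 (L(Q) = (2*Q)*(2*Q) = 4*Q**2)
N(r) = -20157 (N(r) = 7 - (-2 + 4*6**2)**2 = 7 - (-2 + 4*36)**2 = 7 - (-2 + 144)**2 = 7 - 1*142**2 = 7 - 1*20164 = 7 - 20164 = -20157)
(-46/37*43)*N(-5) = (-46/37*43)*(-20157) = (-46*1/37*43)*(-20157) = -46/37*43*(-20157) = -1978/37*(-20157) = 39870546/37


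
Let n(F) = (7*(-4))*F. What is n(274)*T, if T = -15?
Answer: 115080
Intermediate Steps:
n(F) = -28*F
n(274)*T = -28*274*(-15) = -7672*(-15) = 115080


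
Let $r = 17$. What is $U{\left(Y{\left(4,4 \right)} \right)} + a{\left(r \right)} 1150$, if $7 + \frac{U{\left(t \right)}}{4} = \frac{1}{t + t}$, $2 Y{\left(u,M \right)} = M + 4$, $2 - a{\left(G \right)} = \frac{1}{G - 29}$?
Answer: $\frac{7105}{3} \approx 2368.3$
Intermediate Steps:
$a{\left(G \right)} = 2 - \frac{1}{-29 + G}$ ($a{\left(G \right)} = 2 - \frac{1}{G - 29} = 2 - \frac{1}{-29 + G}$)
$Y{\left(u,M \right)} = 2 + \frac{M}{2}$ ($Y{\left(u,M \right)} = \frac{M + 4}{2} = \frac{4 + M}{2} = 2 + \frac{M}{2}$)
$U{\left(t \right)} = -28 + \frac{2}{t}$ ($U{\left(t \right)} = -28 + \frac{4}{t + t} = -28 + \frac{4}{2 t} = -28 + 4 \frac{1}{2 t} = -28 + \frac{2}{t}$)
$U{\left(Y{\left(4,4 \right)} \right)} + a{\left(r \right)} 1150 = \left(-28 + \frac{2}{2 + \frac{1}{2} \cdot 4}\right) + \frac{-59 + 2 \cdot 17}{-29 + 17} \cdot 1150 = \left(-28 + \frac{2}{2 + 2}\right) + \frac{-59 + 34}{-12} \cdot 1150 = \left(-28 + \frac{2}{4}\right) + \left(- \frac{1}{12}\right) \left(-25\right) 1150 = \left(-28 + 2 \cdot \frac{1}{4}\right) + \frac{25}{12} \cdot 1150 = \left(-28 + \frac{1}{2}\right) + \frac{14375}{6} = - \frac{55}{2} + \frac{14375}{6} = \frac{7105}{3}$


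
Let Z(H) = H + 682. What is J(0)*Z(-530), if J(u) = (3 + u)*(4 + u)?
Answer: 1824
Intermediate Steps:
Z(H) = 682 + H
J(0)*Z(-530) = (12 + 0² + 7*0)*(682 - 530) = (12 + 0 + 0)*152 = 12*152 = 1824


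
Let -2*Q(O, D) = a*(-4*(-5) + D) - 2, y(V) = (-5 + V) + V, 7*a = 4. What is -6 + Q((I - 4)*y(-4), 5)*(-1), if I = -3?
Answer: 1/7 ≈ 0.14286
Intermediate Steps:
a = 4/7 (a = (1/7)*4 = 4/7 ≈ 0.57143)
y(V) = -5 + 2*V
Q(O, D) = -33/7 - 2*D/7 (Q(O, D) = -(4*(-4*(-5) + D)/7 - 2)/2 = -(4*(20 + D)/7 - 2)/2 = -((80/7 + 4*D/7) - 2)/2 = -(66/7 + 4*D/7)/2 = -33/7 - 2*D/7)
-6 + Q((I - 4)*y(-4), 5)*(-1) = -6 + (-33/7 - 2/7*5)*(-1) = -6 + (-33/7 - 10/7)*(-1) = -6 - 43/7*(-1) = -6 + 43/7 = 1/7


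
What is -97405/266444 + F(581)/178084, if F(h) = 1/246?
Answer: -1066795662619/2918138917704 ≈ -0.36557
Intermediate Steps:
F(h) = 1/246
-97405/266444 + F(581)/178084 = -97405/266444 + (1/246)/178084 = -97405*1/266444 + (1/246)*(1/178084) = -97405/266444 + 1/43808664 = -1066795662619/2918138917704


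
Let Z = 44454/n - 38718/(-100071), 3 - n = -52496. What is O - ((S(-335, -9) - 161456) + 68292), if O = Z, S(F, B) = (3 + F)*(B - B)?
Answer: 54383936334208/583736381 ≈ 93165.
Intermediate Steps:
n = 52499 (n = 3 - 1*(-52496) = 3 + 52496 = 52499)
Z = 720134724/583736381 (Z = 44454/52499 - 38718/(-100071) = 44454*(1/52499) - 38718*(-1/100071) = 44454/52499 + 4302/11119 = 720134724/583736381 ≈ 1.2337)
S(F, B) = 0 (S(F, B) = (3 + F)*0 = 0)
O = 720134724/583736381 ≈ 1.2337
O - ((S(-335, -9) - 161456) + 68292) = 720134724/583736381 - ((0 - 161456) + 68292) = 720134724/583736381 - (-161456 + 68292) = 720134724/583736381 - 1*(-93164) = 720134724/583736381 + 93164 = 54383936334208/583736381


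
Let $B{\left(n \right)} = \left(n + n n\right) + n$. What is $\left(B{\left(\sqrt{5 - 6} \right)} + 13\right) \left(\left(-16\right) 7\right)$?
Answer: $-1344 - 224 i \approx -1344.0 - 224.0 i$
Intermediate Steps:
$B{\left(n \right)} = n^{2} + 2 n$ ($B{\left(n \right)} = \left(n + n^{2}\right) + n = n^{2} + 2 n$)
$\left(B{\left(\sqrt{5 - 6} \right)} + 13\right) \left(\left(-16\right) 7\right) = \left(\sqrt{5 - 6} \left(2 + \sqrt{5 - 6}\right) + 13\right) \left(\left(-16\right) 7\right) = \left(\sqrt{-1} \left(2 + \sqrt{-1}\right) + 13\right) \left(-112\right) = \left(i \left(2 + i\right) + 13\right) \left(-112\right) = \left(13 + i \left(2 + i\right)\right) \left(-112\right) = -1456 - 112 i \left(2 + i\right)$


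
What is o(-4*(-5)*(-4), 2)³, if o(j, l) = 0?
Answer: 0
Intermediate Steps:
o(-4*(-5)*(-4), 2)³ = 0³ = 0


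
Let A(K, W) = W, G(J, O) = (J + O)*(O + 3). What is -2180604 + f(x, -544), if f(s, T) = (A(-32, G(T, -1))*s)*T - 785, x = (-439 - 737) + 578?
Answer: -356771469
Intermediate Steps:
G(J, O) = (3 + O)*(J + O) (G(J, O) = (J + O)*(3 + O) = (3 + O)*(J + O))
x = -598 (x = -1176 + 578 = -598)
f(s, T) = -785 + T*s*(-2 + 2*T) (f(s, T) = (((-1)² + 3*T + 3*(-1) + T*(-1))*s)*T - 785 = ((1 + 3*T - 3 - T)*s)*T - 785 = ((-2 + 2*T)*s)*T - 785 = (s*(-2 + 2*T))*T - 785 = T*s*(-2 + 2*T) - 785 = -785 + T*s*(-2 + 2*T))
-2180604 + f(x, -544) = -2180604 + (-785 + 2*(-544)*(-598)*(-1 - 544)) = -2180604 + (-785 + 2*(-544)*(-598)*(-545)) = -2180604 + (-785 - 354590080) = -2180604 - 354590865 = -356771469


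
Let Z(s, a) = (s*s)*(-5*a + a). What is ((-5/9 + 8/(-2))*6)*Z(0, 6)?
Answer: 0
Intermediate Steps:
Z(s, a) = -4*a*s² (Z(s, a) = s²*(-4*a) = -4*a*s²)
((-5/9 + 8/(-2))*6)*Z(0, 6) = ((-5/9 + 8/(-2))*6)*(-4*6*0²) = ((-5*⅑ + 8*(-½))*6)*(-4*6*0) = ((-5/9 - 4)*6)*0 = -41/9*6*0 = -82/3*0 = 0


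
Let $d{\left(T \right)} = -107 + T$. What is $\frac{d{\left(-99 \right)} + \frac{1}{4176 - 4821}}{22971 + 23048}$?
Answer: $- \frac{132871}{29682255} \approx -0.0044764$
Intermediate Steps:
$\frac{d{\left(-99 \right)} + \frac{1}{4176 - 4821}}{22971 + 23048} = \frac{\left(-107 - 99\right) + \frac{1}{4176 - 4821}}{22971 + 23048} = \frac{-206 + \frac{1}{-645}}{46019} = \left(-206 - \frac{1}{645}\right) \frac{1}{46019} = \left(- \frac{132871}{645}\right) \frac{1}{46019} = - \frac{132871}{29682255}$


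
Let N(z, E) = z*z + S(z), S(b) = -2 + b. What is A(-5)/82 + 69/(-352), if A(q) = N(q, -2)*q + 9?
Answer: -17085/14432 ≈ -1.1838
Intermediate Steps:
N(z, E) = -2 + z + z² (N(z, E) = z*z + (-2 + z) = z² + (-2 + z) = -2 + z + z²)
A(q) = 9 + q*(-2 + q + q²) (A(q) = (-2 + q + q²)*q + 9 = q*(-2 + q + q²) + 9 = 9 + q*(-2 + q + q²))
A(-5)/82 + 69/(-352) = (9 - 5*(-2 - 5 + (-5)²))/82 + 69/(-352) = (9 - 5*(-2 - 5 + 25))*(1/82) + 69*(-1/352) = (9 - 5*18)*(1/82) - 69/352 = (9 - 90)*(1/82) - 69/352 = -81*1/82 - 69/352 = -81/82 - 69/352 = -17085/14432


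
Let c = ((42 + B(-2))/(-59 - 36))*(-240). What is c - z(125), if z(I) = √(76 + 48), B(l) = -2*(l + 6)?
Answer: 1632/19 - 2*√31 ≈ 74.759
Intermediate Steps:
B(l) = -12 - 2*l (B(l) = -2*(6 + l) = -12 - 2*l)
c = 1632/19 (c = ((42 + (-12 - 2*(-2)))/(-59 - 36))*(-240) = ((42 + (-12 + 4))/(-95))*(-240) = ((42 - 8)*(-1/95))*(-240) = (34*(-1/95))*(-240) = -34/95*(-240) = 1632/19 ≈ 85.895)
z(I) = 2*√31 (z(I) = √124 = 2*√31)
c - z(125) = 1632/19 - 2*√31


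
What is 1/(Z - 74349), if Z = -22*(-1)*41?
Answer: -1/73447 ≈ -1.3615e-5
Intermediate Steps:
Z = 902 (Z = 22*41 = 902)
1/(Z - 74349) = 1/(902 - 74349) = 1/(-73447) = -1/73447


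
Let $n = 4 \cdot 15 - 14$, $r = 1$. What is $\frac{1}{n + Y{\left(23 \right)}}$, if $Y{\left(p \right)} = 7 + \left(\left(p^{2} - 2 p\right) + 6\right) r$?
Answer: $\frac{1}{542} \approx 0.001845$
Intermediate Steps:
$n = 46$ ($n = 60 - 14 = 46$)
$Y{\left(p \right)} = 13 + p^{2} - 2 p$ ($Y{\left(p \right)} = 7 + \left(\left(p^{2} - 2 p\right) + 6\right) 1 = 7 + \left(6 + p^{2} - 2 p\right) 1 = 7 + \left(6 + p^{2} - 2 p\right) = 13 + p^{2} - 2 p$)
$\frac{1}{n + Y{\left(23 \right)}} = \frac{1}{46 + \left(13 + 23^{2} - 46\right)} = \frac{1}{46 + \left(13 + 529 - 46\right)} = \frac{1}{46 + 496} = \frac{1}{542}$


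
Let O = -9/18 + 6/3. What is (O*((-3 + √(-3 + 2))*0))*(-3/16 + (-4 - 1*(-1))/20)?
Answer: 0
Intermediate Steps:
O = 3/2 (O = -9*1/18 + 6*(⅓) = -½ + 2 = 3/2 ≈ 1.5000)
(O*((-3 + √(-3 + 2))*0))*(-3/16 + (-4 - 1*(-1))/20) = (3*((-3 + √(-3 + 2))*0)/2)*(-3/16 + (-4 - 1*(-1))/20) = (3*((-3 + √(-1))*0)/2)*(-3*1/16 + (-4 + 1)*(1/20)) = (3*((-3 + I)*0)/2)*(-3/16 - 3*1/20) = ((3/2)*0)*(-3/16 - 3/20) = 0*(-27/80) = 0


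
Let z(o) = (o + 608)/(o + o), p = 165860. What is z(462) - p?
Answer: -76626785/462 ≈ -1.6586e+5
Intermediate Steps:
z(o) = (608 + o)/(2*o) (z(o) = (608 + o)/((2*o)) = (608 + o)*(1/(2*o)) = (608 + o)/(2*o))
z(462) - p = (1/2)*(608 + 462)/462 - 1*165860 = (1/2)*(1/462)*1070 - 165860 = 535/462 - 165860 = -76626785/462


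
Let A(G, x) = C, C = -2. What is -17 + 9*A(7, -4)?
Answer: -35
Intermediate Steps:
A(G, x) = -2
-17 + 9*A(7, -4) = -17 + 9*(-2) = -17 - 18 = -35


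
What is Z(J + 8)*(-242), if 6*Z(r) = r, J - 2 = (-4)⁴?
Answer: -32186/3 ≈ -10729.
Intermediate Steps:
J = 258 (J = 2 + (-4)⁴ = 2 + 256 = 258)
Z(r) = r/6
Z(J + 8)*(-242) = ((258 + 8)/6)*(-242) = ((⅙)*266)*(-242) = (133/3)*(-242) = -32186/3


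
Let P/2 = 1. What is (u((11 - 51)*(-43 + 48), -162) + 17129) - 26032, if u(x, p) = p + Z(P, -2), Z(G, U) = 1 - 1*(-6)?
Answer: -9058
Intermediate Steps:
P = 2 (P = 2*1 = 2)
Z(G, U) = 7 (Z(G, U) = 1 + 6 = 7)
u(x, p) = 7 + p (u(x, p) = p + 7 = 7 + p)
(u((11 - 51)*(-43 + 48), -162) + 17129) - 26032 = ((7 - 162) + 17129) - 26032 = (-155 + 17129) - 26032 = 16974 - 26032 = -9058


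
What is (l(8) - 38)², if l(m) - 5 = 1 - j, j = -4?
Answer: 784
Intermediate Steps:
l(m) = 10 (l(m) = 5 + (1 - 1*(-4)) = 5 + (1 + 4) = 5 + 5 = 10)
(l(8) - 38)² = (10 - 38)² = (-28)² = 784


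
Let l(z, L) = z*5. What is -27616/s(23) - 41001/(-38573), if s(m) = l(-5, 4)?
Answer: 1066256993/964325 ≈ 1105.7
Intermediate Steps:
l(z, L) = 5*z
s(m) = -25 (s(m) = 5*(-5) = -25)
-27616/s(23) - 41001/(-38573) = -27616/(-25) - 41001/(-38573) = -27616*(-1/25) - 41001*(-1/38573) = 27616/25 + 41001/38573 = 1066256993/964325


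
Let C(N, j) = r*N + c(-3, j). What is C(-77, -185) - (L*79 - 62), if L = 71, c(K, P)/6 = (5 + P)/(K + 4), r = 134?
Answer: -16945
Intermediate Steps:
c(K, P) = 6*(5 + P)/(4 + K) (c(K, P) = 6*((5 + P)/(K + 4)) = 6*((5 + P)/(4 + K)) = 6*(5 + P)/(4 + K))
C(N, j) = 30 + 6*j + 134*N (C(N, j) = 134*N + 6*(5 + j)/(4 - 3) = 134*N + 6*(5 + j)/1 = 134*N + 6*1*(5 + j) = 134*N + (30 + 6*j) = 30 + 6*j + 134*N)
C(-77, -185) - (L*79 - 62) = (30 + 6*(-185) + 134*(-77)) - (71*79 - 62) = (30 - 1110 - 10318) - (5609 - 62) = -11398 - 1*5547 = -11398 - 5547 = -16945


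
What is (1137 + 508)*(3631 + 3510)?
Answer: 11746945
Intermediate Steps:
(1137 + 508)*(3631 + 3510) = 1645*7141 = 11746945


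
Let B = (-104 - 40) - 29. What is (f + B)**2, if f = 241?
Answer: 4624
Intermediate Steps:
B = -173 (B = -144 - 29 = -173)
(f + B)**2 = (241 - 173)**2 = 68**2 = 4624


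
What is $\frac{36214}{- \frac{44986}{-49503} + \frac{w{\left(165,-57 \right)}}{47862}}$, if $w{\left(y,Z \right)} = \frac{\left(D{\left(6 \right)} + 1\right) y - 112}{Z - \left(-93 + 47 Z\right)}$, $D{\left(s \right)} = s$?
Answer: $\frac{77651068820410620}{1948590749003} \approx 39850.0$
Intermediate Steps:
$w{\left(y,Z \right)} = \frac{-112 + 7 y}{93 - 46 Z}$ ($w{\left(y,Z \right)} = \frac{\left(6 + 1\right) y - 112}{Z - \left(-93 + 47 Z\right)} = \frac{7 y - 112}{Z - \left(-93 + 47 Z\right)} = \frac{-112 + 7 y}{93 - 46 Z}$)
$\frac{36214}{- \frac{44986}{-49503} + \frac{w{\left(165,-57 \right)}}{47862}} = \frac{36214}{- \frac{44986}{-49503} + \frac{7 \frac{1}{-93 + 46 \left(-57\right)} \left(16 - 165\right)}{47862}} = \frac{36214}{\left(-44986\right) \left(- \frac{1}{49503}\right) + \frac{7 \left(16 - 165\right)}{-93 - 2622} \cdot \frac{1}{47862}} = \frac{36214}{\frac{44986}{49503} + 7 \frac{1}{-2715} \left(-149\right) \frac{1}{47862}} = \frac{36214}{\frac{44986}{49503} + 7 \left(- \frac{1}{2715}\right) \left(-149\right) \frac{1}{47862}} = \frac{36214}{\frac{44986}{49503} + \frac{1043}{2715} \cdot \frac{1}{47862}} = \frac{36214}{\frac{44986}{49503} + \frac{1043}{129945330}} = \frac{36214}{\frac{1948590749003}{2144227890330}} = 36214 \cdot \frac{2144227890330}{1948590749003} = \frac{77651068820410620}{1948590749003}$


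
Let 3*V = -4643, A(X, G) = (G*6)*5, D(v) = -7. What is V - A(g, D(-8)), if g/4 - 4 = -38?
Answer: -4013/3 ≈ -1337.7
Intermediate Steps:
g = -136 (g = 16 + 4*(-38) = 16 - 152 = -136)
A(X, G) = 30*G (A(X, G) = (6*G)*5 = 30*G)
V = -4643/3 (V = (1/3)*(-4643) = -4643/3 ≈ -1547.7)
V - A(g, D(-8)) = -4643/3 - 30*(-7) = -4643/3 - 1*(-210) = -4643/3 + 210 = -4013/3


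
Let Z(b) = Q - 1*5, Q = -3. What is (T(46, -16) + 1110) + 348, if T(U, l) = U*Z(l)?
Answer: 1090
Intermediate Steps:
Z(b) = -8 (Z(b) = -3 - 1*5 = -3 - 5 = -8)
T(U, l) = -8*U (T(U, l) = U*(-8) = -8*U)
(T(46, -16) + 1110) + 348 = (-8*46 + 1110) + 348 = (-368 + 1110) + 348 = 742 + 348 = 1090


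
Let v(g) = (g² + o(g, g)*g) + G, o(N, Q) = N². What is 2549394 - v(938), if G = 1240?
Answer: -823625362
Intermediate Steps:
v(g) = 1240 + g² + g³ (v(g) = (g² + g²*g) + 1240 = (g² + g³) + 1240 = 1240 + g² + g³)
2549394 - v(938) = 2549394 - (1240 + 938² + 938³) = 2549394 - (1240 + 879844 + 825293672) = 2549394 - 1*826174756 = 2549394 - 826174756 = -823625362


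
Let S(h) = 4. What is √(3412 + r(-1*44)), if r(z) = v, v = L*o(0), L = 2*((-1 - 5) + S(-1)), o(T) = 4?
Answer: 2*√849 ≈ 58.275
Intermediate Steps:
L = -4 (L = 2*((-1 - 5) + 4) = 2*(-6 + 4) = 2*(-2) = -4)
v = -16 (v = -4*4 = -16)
r(z) = -16
√(3412 + r(-1*44)) = √(3412 - 16) = √3396 = 2*√849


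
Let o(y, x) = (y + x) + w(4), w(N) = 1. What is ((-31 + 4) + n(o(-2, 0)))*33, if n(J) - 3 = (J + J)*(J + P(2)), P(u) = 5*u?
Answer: -1386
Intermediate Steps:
o(y, x) = 1 + x + y (o(y, x) = (y + x) + 1 = (x + y) + 1 = 1 + x + y)
n(J) = 3 + 2*J*(10 + J) (n(J) = 3 + (J + J)*(J + 5*2) = 3 + (2*J)*(J + 10) = 3 + (2*J)*(10 + J) = 3 + 2*J*(10 + J))
((-31 + 4) + n(o(-2, 0)))*33 = ((-31 + 4) + (3 + 2*(1 + 0 - 2)² + 20*(1 + 0 - 2)))*33 = (-27 + (3 + 2*(-1)² + 20*(-1)))*33 = (-27 + (3 + 2*1 - 20))*33 = (-27 + (3 + 2 - 20))*33 = (-27 - 15)*33 = -42*33 = -1386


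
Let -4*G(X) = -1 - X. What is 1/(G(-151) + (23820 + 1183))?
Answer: 2/49931 ≈ 4.0055e-5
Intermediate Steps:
G(X) = 1/4 + X/4 (G(X) = -(-1 - X)/4 = 1/4 + X/4)
1/(G(-151) + (23820 + 1183)) = 1/((1/4 + (1/4)*(-151)) + (23820 + 1183)) = 1/((1/4 - 151/4) + 25003) = 1/(-75/2 + 25003) = 1/(49931/2) = 2/49931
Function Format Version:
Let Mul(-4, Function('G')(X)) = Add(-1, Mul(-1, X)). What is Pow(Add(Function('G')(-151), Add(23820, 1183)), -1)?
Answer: Rational(2, 49931) ≈ 4.0055e-5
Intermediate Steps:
Function('G')(X) = Add(Rational(1, 4), Mul(Rational(1, 4), X)) (Function('G')(X) = Mul(Rational(-1, 4), Add(-1, Mul(-1, X))) = Add(Rational(1, 4), Mul(Rational(1, 4), X)))
Pow(Add(Function('G')(-151), Add(23820, 1183)), -1) = Pow(Add(Add(Rational(1, 4), Mul(Rational(1, 4), -151)), Add(23820, 1183)), -1) = Pow(Add(Add(Rational(1, 4), Rational(-151, 4)), 25003), -1) = Pow(Add(Rational(-75, 2), 25003), -1) = Pow(Rational(49931, 2), -1) = Rational(2, 49931)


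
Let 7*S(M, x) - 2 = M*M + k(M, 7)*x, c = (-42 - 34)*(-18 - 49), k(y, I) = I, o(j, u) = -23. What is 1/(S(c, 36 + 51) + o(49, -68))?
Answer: 7/25928914 ≈ 2.6997e-7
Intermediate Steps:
c = 5092 (c = -76*(-67) = 5092)
S(M, x) = 2/7 + x + M²/7 (S(M, x) = 2/7 + (M*M + 7*x)/7 = 2/7 + (M² + 7*x)/7 = 2/7 + (x + M²/7) = 2/7 + x + M²/7)
1/(S(c, 36 + 51) + o(49, -68)) = 1/((2/7 + (36 + 51) + (⅐)*5092²) - 23) = 1/((2/7 + 87 + (⅐)*25928464) - 23) = 1/((2/7 + 87 + 25928464/7) - 23) = 1/(25929075/7 - 23) = 1/(25928914/7) = 7/25928914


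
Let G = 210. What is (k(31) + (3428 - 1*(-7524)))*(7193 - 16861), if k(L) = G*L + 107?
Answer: -169857092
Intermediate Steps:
k(L) = 107 + 210*L (k(L) = 210*L + 107 = 107 + 210*L)
(k(31) + (3428 - 1*(-7524)))*(7193 - 16861) = ((107 + 210*31) + (3428 - 1*(-7524)))*(7193 - 16861) = ((107 + 6510) + (3428 + 7524))*(-9668) = (6617 + 10952)*(-9668) = 17569*(-9668) = -169857092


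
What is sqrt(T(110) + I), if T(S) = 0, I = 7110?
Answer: 3*sqrt(790) ≈ 84.321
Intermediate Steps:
sqrt(T(110) + I) = sqrt(0 + 7110) = sqrt(7110) = 3*sqrt(790)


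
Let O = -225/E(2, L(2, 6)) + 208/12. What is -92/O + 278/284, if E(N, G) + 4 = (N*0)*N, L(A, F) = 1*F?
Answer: -34031/125386 ≈ -0.27141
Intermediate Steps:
L(A, F) = F
E(N, G) = -4 (E(N, G) = -4 + (N*0)*N = -4 + 0*N = -4 + 0 = -4)
O = 883/12 (O = -225/(-4) + 208/12 = -225*(-¼) + 208*(1/12) = 225/4 + 52/3 = 883/12 ≈ 73.583)
-92/O + 278/284 = -92/883/12 + 278/284 = -92*12/883 + 278*(1/284) = -1104/883 + 139/142 = -34031/125386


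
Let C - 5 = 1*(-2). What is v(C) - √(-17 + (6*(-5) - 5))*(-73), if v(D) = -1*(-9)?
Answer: 9 + 146*I*√13 ≈ 9.0 + 526.41*I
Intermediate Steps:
C = 3 (C = 5 + 1*(-2) = 5 - 2 = 3)
v(D) = 9
v(C) - √(-17 + (6*(-5) - 5))*(-73) = 9 - √(-17 + (6*(-5) - 5))*(-73) = 9 - √(-17 + (-30 - 5))*(-73) = 9 - √(-17 - 35)*(-73) = 9 - √(-52)*(-73) = 9 - 2*I*√13*(-73) = 9 + 146*I*√13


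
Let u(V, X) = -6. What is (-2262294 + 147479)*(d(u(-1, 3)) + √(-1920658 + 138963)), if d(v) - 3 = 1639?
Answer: -3472526230 - 2114815*I*√1781695 ≈ -3.4725e+9 - 2.8229e+9*I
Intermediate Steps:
d(v) = 1642 (d(v) = 3 + 1639 = 1642)
(-2262294 + 147479)*(d(u(-1, 3)) + √(-1920658 + 138963)) = (-2262294 + 147479)*(1642 + √(-1920658 + 138963)) = -2114815*(1642 + √(-1781695)) = -2114815*(1642 + I*√1781695) = -3472526230 - 2114815*I*√1781695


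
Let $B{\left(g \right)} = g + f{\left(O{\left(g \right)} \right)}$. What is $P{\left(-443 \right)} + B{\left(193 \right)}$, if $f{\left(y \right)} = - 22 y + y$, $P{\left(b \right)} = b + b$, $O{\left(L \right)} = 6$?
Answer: $-819$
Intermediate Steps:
$P{\left(b \right)} = 2 b$
$f{\left(y \right)} = - 21 y$
$B{\left(g \right)} = -126 + g$ ($B{\left(g \right)} = g - 126 = -126 + g$)
$P{\left(-443 \right)} + B{\left(193 \right)} = 2 \left(-443\right) + \left(-126 + 193\right) = -886 + 67 = -819$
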